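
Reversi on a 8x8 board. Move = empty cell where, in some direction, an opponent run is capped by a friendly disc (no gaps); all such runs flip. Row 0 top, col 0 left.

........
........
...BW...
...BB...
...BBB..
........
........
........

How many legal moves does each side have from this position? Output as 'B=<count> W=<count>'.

Answer: B=3 W=3

Derivation:
-- B to move --
(1,3): no bracket -> illegal
(1,4): flips 1 -> legal
(1,5): flips 1 -> legal
(2,5): flips 1 -> legal
(3,5): no bracket -> illegal
B mobility = 3
-- W to move --
(1,2): no bracket -> illegal
(1,3): no bracket -> illegal
(1,4): no bracket -> illegal
(2,2): flips 1 -> legal
(2,5): no bracket -> illegal
(3,2): no bracket -> illegal
(3,5): no bracket -> illegal
(3,6): no bracket -> illegal
(4,2): flips 1 -> legal
(4,6): no bracket -> illegal
(5,2): no bracket -> illegal
(5,3): no bracket -> illegal
(5,4): flips 2 -> legal
(5,5): no bracket -> illegal
(5,6): no bracket -> illegal
W mobility = 3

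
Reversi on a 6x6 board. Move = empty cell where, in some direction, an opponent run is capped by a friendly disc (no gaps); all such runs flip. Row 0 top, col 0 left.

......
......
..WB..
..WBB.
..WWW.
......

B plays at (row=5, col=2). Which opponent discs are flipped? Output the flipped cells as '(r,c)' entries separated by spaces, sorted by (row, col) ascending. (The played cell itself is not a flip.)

Answer: (4,3)

Derivation:
Dir NW: first cell '.' (not opp) -> no flip
Dir N: opp run (4,2) (3,2) (2,2), next='.' -> no flip
Dir NE: opp run (4,3) capped by B -> flip
Dir W: first cell '.' (not opp) -> no flip
Dir E: first cell '.' (not opp) -> no flip
Dir SW: edge -> no flip
Dir S: edge -> no flip
Dir SE: edge -> no flip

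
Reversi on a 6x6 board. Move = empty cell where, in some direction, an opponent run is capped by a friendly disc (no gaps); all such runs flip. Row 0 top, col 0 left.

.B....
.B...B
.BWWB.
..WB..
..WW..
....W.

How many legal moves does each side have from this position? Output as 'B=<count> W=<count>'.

Answer: B=4 W=6

Derivation:
-- B to move --
(1,2): no bracket -> illegal
(1,3): flips 1 -> legal
(1,4): no bracket -> illegal
(3,1): flips 1 -> legal
(3,4): no bracket -> illegal
(4,1): no bracket -> illegal
(4,4): no bracket -> illegal
(4,5): no bracket -> illegal
(5,1): flips 1 -> legal
(5,2): no bracket -> illegal
(5,3): flips 1 -> legal
(5,5): no bracket -> illegal
B mobility = 4
-- W to move --
(0,0): flips 1 -> legal
(0,2): no bracket -> illegal
(0,4): no bracket -> illegal
(0,5): no bracket -> illegal
(1,0): flips 1 -> legal
(1,2): no bracket -> illegal
(1,3): no bracket -> illegal
(1,4): no bracket -> illegal
(2,0): flips 1 -> legal
(2,5): flips 1 -> legal
(3,0): no bracket -> illegal
(3,1): no bracket -> illegal
(3,4): flips 1 -> legal
(3,5): no bracket -> illegal
(4,4): flips 1 -> legal
W mobility = 6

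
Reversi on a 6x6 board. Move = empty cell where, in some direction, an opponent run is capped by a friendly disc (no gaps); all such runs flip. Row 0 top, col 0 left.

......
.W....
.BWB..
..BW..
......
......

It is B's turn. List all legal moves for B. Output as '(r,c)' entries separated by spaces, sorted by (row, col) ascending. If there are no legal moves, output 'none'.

(0,0): no bracket -> illegal
(0,1): flips 1 -> legal
(0,2): no bracket -> illegal
(1,0): no bracket -> illegal
(1,2): flips 1 -> legal
(1,3): no bracket -> illegal
(2,0): no bracket -> illegal
(2,4): no bracket -> illegal
(3,1): no bracket -> illegal
(3,4): flips 1 -> legal
(4,2): no bracket -> illegal
(4,3): flips 1 -> legal
(4,4): no bracket -> illegal

Answer: (0,1) (1,2) (3,4) (4,3)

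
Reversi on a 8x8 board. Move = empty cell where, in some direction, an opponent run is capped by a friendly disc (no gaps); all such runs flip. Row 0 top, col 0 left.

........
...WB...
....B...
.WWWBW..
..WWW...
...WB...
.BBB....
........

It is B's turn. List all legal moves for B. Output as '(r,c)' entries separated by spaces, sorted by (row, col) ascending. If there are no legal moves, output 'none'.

Answer: (0,2) (1,2) (2,1) (2,3) (2,6) (3,0) (3,6) (4,6) (5,1) (5,2)

Derivation:
(0,2): flips 1 -> legal
(0,3): no bracket -> illegal
(0,4): no bracket -> illegal
(1,2): flips 1 -> legal
(2,0): no bracket -> illegal
(2,1): flips 2 -> legal
(2,2): no bracket -> illegal
(2,3): flips 3 -> legal
(2,5): no bracket -> illegal
(2,6): flips 3 -> legal
(3,0): flips 3 -> legal
(3,6): flips 1 -> legal
(4,0): no bracket -> illegal
(4,1): no bracket -> illegal
(4,5): no bracket -> illegal
(4,6): flips 1 -> legal
(5,1): flips 2 -> legal
(5,2): flips 2 -> legal
(5,5): no bracket -> illegal
(6,4): no bracket -> illegal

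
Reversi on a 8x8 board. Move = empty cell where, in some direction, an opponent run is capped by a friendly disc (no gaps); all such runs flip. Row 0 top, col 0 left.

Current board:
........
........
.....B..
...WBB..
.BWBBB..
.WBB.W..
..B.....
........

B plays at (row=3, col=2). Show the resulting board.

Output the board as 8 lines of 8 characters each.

Answer: ........
........
.....B..
..BBBB..
.BBBBB..
.WBB.W..
..B.....
........

Derivation:
Place B at (3,2); scan 8 dirs for brackets.
Dir NW: first cell '.' (not opp) -> no flip
Dir N: first cell '.' (not opp) -> no flip
Dir NE: first cell '.' (not opp) -> no flip
Dir W: first cell '.' (not opp) -> no flip
Dir E: opp run (3,3) capped by B -> flip
Dir SW: first cell 'B' (not opp) -> no flip
Dir S: opp run (4,2) capped by B -> flip
Dir SE: first cell 'B' (not opp) -> no flip
All flips: (3,3) (4,2)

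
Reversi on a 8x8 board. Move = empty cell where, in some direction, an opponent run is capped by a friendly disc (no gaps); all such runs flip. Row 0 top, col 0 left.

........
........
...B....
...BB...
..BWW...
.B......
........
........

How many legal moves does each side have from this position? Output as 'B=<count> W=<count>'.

-- B to move --
(3,2): no bracket -> illegal
(3,5): no bracket -> illegal
(4,5): flips 2 -> legal
(5,2): flips 1 -> legal
(5,3): flips 1 -> legal
(5,4): flips 1 -> legal
(5,5): flips 1 -> legal
B mobility = 5
-- W to move --
(1,2): no bracket -> illegal
(1,3): flips 2 -> legal
(1,4): no bracket -> illegal
(2,2): flips 1 -> legal
(2,4): flips 1 -> legal
(2,5): flips 1 -> legal
(3,1): no bracket -> illegal
(3,2): no bracket -> illegal
(3,5): no bracket -> illegal
(4,0): no bracket -> illegal
(4,1): flips 1 -> legal
(4,5): no bracket -> illegal
(5,0): no bracket -> illegal
(5,2): no bracket -> illegal
(5,3): no bracket -> illegal
(6,0): no bracket -> illegal
(6,1): no bracket -> illegal
(6,2): no bracket -> illegal
W mobility = 5

Answer: B=5 W=5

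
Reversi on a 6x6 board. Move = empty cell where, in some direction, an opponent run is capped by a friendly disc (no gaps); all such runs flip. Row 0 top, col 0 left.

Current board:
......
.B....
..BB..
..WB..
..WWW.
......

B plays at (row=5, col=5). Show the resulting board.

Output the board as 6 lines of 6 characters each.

Answer: ......
.B....
..BB..
..WB..
..WWB.
.....B

Derivation:
Place B at (5,5); scan 8 dirs for brackets.
Dir NW: opp run (4,4) capped by B -> flip
Dir N: first cell '.' (not opp) -> no flip
Dir NE: edge -> no flip
Dir W: first cell '.' (not opp) -> no flip
Dir E: edge -> no flip
Dir SW: edge -> no flip
Dir S: edge -> no flip
Dir SE: edge -> no flip
All flips: (4,4)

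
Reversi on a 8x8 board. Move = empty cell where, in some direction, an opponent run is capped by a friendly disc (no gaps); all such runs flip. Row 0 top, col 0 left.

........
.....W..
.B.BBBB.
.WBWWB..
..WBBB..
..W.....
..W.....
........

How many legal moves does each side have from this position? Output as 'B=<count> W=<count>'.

-- B to move --
(0,4): flips 1 -> legal
(0,5): flips 1 -> legal
(0,6): flips 1 -> legal
(1,4): no bracket -> illegal
(1,6): no bracket -> illegal
(2,0): no bracket -> illegal
(2,2): flips 1 -> legal
(3,0): flips 1 -> legal
(4,0): no bracket -> illegal
(4,1): flips 2 -> legal
(5,1): flips 2 -> legal
(5,3): no bracket -> illegal
(6,1): flips 1 -> legal
(6,3): no bracket -> illegal
(7,1): no bracket -> illegal
(7,2): flips 3 -> legal
(7,3): no bracket -> illegal
B mobility = 9
-- W to move --
(1,0): no bracket -> illegal
(1,1): flips 1 -> legal
(1,2): flips 1 -> legal
(1,3): flips 1 -> legal
(1,4): flips 1 -> legal
(1,6): flips 1 -> legal
(1,7): no bracket -> illegal
(2,0): no bracket -> illegal
(2,2): flips 1 -> legal
(2,7): no bracket -> illegal
(3,0): no bracket -> illegal
(3,6): flips 1 -> legal
(3,7): flips 1 -> legal
(4,1): no bracket -> illegal
(4,6): flips 3 -> legal
(5,3): flips 1 -> legal
(5,4): flips 1 -> legal
(5,5): flips 4 -> legal
(5,6): flips 1 -> legal
W mobility = 13

Answer: B=9 W=13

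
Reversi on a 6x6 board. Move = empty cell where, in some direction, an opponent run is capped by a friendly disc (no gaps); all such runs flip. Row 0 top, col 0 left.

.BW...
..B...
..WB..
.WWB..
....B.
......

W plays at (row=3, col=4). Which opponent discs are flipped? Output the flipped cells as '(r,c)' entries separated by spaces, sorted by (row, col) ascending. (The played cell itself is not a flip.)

Dir NW: opp run (2,3) (1,2) (0,1), next=edge -> no flip
Dir N: first cell '.' (not opp) -> no flip
Dir NE: first cell '.' (not opp) -> no flip
Dir W: opp run (3,3) capped by W -> flip
Dir E: first cell '.' (not opp) -> no flip
Dir SW: first cell '.' (not opp) -> no flip
Dir S: opp run (4,4), next='.' -> no flip
Dir SE: first cell '.' (not opp) -> no flip

Answer: (3,3)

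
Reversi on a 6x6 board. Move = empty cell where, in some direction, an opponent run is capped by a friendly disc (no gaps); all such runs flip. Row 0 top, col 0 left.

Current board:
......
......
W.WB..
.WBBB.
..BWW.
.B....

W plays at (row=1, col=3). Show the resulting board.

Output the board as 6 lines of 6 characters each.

Answer: ......
...W..
W.WW..
.WBWB.
..BWW.
.B....

Derivation:
Place W at (1,3); scan 8 dirs for brackets.
Dir NW: first cell '.' (not opp) -> no flip
Dir N: first cell '.' (not opp) -> no flip
Dir NE: first cell '.' (not opp) -> no flip
Dir W: first cell '.' (not opp) -> no flip
Dir E: first cell '.' (not opp) -> no flip
Dir SW: first cell 'W' (not opp) -> no flip
Dir S: opp run (2,3) (3,3) capped by W -> flip
Dir SE: first cell '.' (not opp) -> no flip
All flips: (2,3) (3,3)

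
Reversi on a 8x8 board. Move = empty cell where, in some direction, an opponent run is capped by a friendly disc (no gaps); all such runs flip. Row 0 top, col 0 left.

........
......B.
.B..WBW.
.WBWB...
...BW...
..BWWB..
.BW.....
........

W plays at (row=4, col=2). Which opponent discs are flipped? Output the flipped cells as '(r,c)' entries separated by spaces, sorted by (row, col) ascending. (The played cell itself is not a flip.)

Answer: (4,3) (5,2)

Derivation:
Dir NW: first cell 'W' (not opp) -> no flip
Dir N: opp run (3,2), next='.' -> no flip
Dir NE: first cell 'W' (not opp) -> no flip
Dir W: first cell '.' (not opp) -> no flip
Dir E: opp run (4,3) capped by W -> flip
Dir SW: first cell '.' (not opp) -> no flip
Dir S: opp run (5,2) capped by W -> flip
Dir SE: first cell 'W' (not opp) -> no flip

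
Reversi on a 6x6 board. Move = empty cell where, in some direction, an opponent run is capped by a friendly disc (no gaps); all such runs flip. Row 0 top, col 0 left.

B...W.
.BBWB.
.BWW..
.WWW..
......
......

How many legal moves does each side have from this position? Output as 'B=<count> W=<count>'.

-- B to move --
(0,2): no bracket -> illegal
(0,3): no bracket -> illegal
(0,5): no bracket -> illegal
(1,5): no bracket -> illegal
(2,0): no bracket -> illegal
(2,4): flips 2 -> legal
(3,0): no bracket -> illegal
(3,4): flips 1 -> legal
(4,0): no bracket -> illegal
(4,1): flips 3 -> legal
(4,2): flips 2 -> legal
(4,3): flips 1 -> legal
(4,4): flips 2 -> legal
B mobility = 6
-- W to move --
(0,1): flips 3 -> legal
(0,2): flips 1 -> legal
(0,3): no bracket -> illegal
(0,5): flips 1 -> legal
(1,0): flips 3 -> legal
(1,5): flips 1 -> legal
(2,0): flips 1 -> legal
(2,4): flips 1 -> legal
(2,5): no bracket -> illegal
(3,0): no bracket -> illegal
W mobility = 7

Answer: B=6 W=7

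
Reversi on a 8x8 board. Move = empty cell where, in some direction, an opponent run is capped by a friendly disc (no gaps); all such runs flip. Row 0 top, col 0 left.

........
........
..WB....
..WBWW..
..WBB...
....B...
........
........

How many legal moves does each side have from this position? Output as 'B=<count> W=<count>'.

-- B to move --
(1,1): flips 1 -> legal
(1,2): no bracket -> illegal
(1,3): no bracket -> illegal
(2,1): flips 2 -> legal
(2,4): flips 1 -> legal
(2,5): flips 1 -> legal
(2,6): flips 1 -> legal
(3,1): flips 1 -> legal
(3,6): flips 2 -> legal
(4,1): flips 2 -> legal
(4,5): flips 1 -> legal
(4,6): no bracket -> illegal
(5,1): flips 1 -> legal
(5,2): no bracket -> illegal
(5,3): no bracket -> illegal
B mobility = 10
-- W to move --
(1,2): flips 1 -> legal
(1,3): no bracket -> illegal
(1,4): flips 1 -> legal
(2,4): flips 2 -> legal
(4,5): flips 2 -> legal
(5,2): flips 1 -> legal
(5,3): flips 1 -> legal
(5,5): flips 2 -> legal
(6,3): no bracket -> illegal
(6,4): flips 2 -> legal
(6,5): flips 2 -> legal
W mobility = 9

Answer: B=10 W=9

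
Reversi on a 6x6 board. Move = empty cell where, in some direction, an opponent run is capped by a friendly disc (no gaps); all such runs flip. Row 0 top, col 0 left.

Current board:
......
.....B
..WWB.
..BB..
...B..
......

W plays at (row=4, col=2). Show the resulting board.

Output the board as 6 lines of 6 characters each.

Place W at (4,2); scan 8 dirs for brackets.
Dir NW: first cell '.' (not opp) -> no flip
Dir N: opp run (3,2) capped by W -> flip
Dir NE: opp run (3,3) (2,4) (1,5), next=edge -> no flip
Dir W: first cell '.' (not opp) -> no flip
Dir E: opp run (4,3), next='.' -> no flip
Dir SW: first cell '.' (not opp) -> no flip
Dir S: first cell '.' (not opp) -> no flip
Dir SE: first cell '.' (not opp) -> no flip
All flips: (3,2)

Answer: ......
.....B
..WWB.
..WB..
..WB..
......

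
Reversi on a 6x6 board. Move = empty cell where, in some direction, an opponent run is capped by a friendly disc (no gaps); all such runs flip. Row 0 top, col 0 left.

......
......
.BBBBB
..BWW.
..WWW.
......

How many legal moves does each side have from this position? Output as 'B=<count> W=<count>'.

-- B to move --
(3,1): no bracket -> illegal
(3,5): flips 2 -> legal
(4,1): no bracket -> illegal
(4,5): flips 1 -> legal
(5,1): flips 2 -> legal
(5,2): flips 3 -> legal
(5,3): flips 2 -> legal
(5,4): flips 3 -> legal
(5,5): flips 2 -> legal
B mobility = 7
-- W to move --
(1,0): flips 2 -> legal
(1,1): flips 1 -> legal
(1,2): flips 3 -> legal
(1,3): flips 1 -> legal
(1,4): flips 1 -> legal
(1,5): flips 1 -> legal
(2,0): no bracket -> illegal
(3,0): no bracket -> illegal
(3,1): flips 1 -> legal
(3,5): no bracket -> illegal
(4,1): no bracket -> illegal
W mobility = 7

Answer: B=7 W=7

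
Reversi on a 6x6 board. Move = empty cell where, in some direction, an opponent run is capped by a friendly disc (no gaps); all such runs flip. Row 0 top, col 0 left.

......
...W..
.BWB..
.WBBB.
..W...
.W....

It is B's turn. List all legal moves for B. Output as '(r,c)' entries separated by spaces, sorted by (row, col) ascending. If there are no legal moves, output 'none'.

Answer: (0,3) (1,1) (1,2) (3,0) (4,1) (5,2)

Derivation:
(0,2): no bracket -> illegal
(0,3): flips 1 -> legal
(0,4): no bracket -> illegal
(1,1): flips 1 -> legal
(1,2): flips 1 -> legal
(1,4): no bracket -> illegal
(2,0): no bracket -> illegal
(2,4): no bracket -> illegal
(3,0): flips 1 -> legal
(4,0): no bracket -> illegal
(4,1): flips 1 -> legal
(4,3): no bracket -> illegal
(5,0): no bracket -> illegal
(5,2): flips 1 -> legal
(5,3): no bracket -> illegal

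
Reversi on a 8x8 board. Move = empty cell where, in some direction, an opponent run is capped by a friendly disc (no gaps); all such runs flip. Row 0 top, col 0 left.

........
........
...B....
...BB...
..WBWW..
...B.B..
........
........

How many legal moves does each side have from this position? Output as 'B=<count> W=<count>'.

Answer: B=7 W=7

Derivation:
-- B to move --
(3,1): flips 1 -> legal
(3,2): no bracket -> illegal
(3,5): flips 2 -> legal
(3,6): no bracket -> illegal
(4,1): flips 1 -> legal
(4,6): flips 2 -> legal
(5,1): flips 1 -> legal
(5,2): no bracket -> illegal
(5,4): flips 1 -> legal
(5,6): flips 1 -> legal
B mobility = 7
-- W to move --
(1,2): flips 2 -> legal
(1,3): no bracket -> illegal
(1,4): no bracket -> illegal
(2,2): flips 1 -> legal
(2,4): flips 2 -> legal
(2,5): no bracket -> illegal
(3,2): no bracket -> illegal
(3,5): no bracket -> illegal
(4,6): no bracket -> illegal
(5,2): no bracket -> illegal
(5,4): no bracket -> illegal
(5,6): no bracket -> illegal
(6,2): flips 1 -> legal
(6,3): no bracket -> illegal
(6,4): flips 1 -> legal
(6,5): flips 1 -> legal
(6,6): flips 1 -> legal
W mobility = 7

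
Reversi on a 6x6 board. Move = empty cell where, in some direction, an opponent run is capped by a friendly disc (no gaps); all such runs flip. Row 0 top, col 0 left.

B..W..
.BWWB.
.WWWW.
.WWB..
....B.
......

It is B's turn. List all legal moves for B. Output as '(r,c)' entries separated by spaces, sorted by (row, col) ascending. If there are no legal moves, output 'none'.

Answer: (1,5) (3,0) (3,4) (4,1)

Derivation:
(0,1): no bracket -> illegal
(0,2): no bracket -> illegal
(0,4): no bracket -> illegal
(1,0): no bracket -> illegal
(1,5): flips 1 -> legal
(2,0): no bracket -> illegal
(2,5): no bracket -> illegal
(3,0): flips 2 -> legal
(3,4): flips 1 -> legal
(3,5): no bracket -> illegal
(4,0): no bracket -> illegal
(4,1): flips 4 -> legal
(4,2): no bracket -> illegal
(4,3): no bracket -> illegal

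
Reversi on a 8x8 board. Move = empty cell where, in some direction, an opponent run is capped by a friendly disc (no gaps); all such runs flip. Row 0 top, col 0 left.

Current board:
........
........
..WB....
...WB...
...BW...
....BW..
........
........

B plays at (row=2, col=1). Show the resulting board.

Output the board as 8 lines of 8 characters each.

Answer: ........
........
.BBB....
...WB...
...BW...
....BW..
........
........

Derivation:
Place B at (2,1); scan 8 dirs for brackets.
Dir NW: first cell '.' (not opp) -> no flip
Dir N: first cell '.' (not opp) -> no flip
Dir NE: first cell '.' (not opp) -> no flip
Dir W: first cell '.' (not opp) -> no flip
Dir E: opp run (2,2) capped by B -> flip
Dir SW: first cell '.' (not opp) -> no flip
Dir S: first cell '.' (not opp) -> no flip
Dir SE: first cell '.' (not opp) -> no flip
All flips: (2,2)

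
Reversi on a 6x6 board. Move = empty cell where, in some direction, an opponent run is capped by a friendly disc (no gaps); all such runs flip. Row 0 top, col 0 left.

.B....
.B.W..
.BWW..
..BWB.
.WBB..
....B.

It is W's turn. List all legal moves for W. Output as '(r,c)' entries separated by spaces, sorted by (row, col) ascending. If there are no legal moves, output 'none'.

Answer: (0,0) (2,0) (3,1) (3,5) (4,4) (4,5) (5,1) (5,2) (5,3)

Derivation:
(0,0): flips 1 -> legal
(0,2): no bracket -> illegal
(1,0): no bracket -> illegal
(1,2): no bracket -> illegal
(2,0): flips 1 -> legal
(2,4): no bracket -> illegal
(2,5): no bracket -> illegal
(3,0): no bracket -> illegal
(3,1): flips 1 -> legal
(3,5): flips 1 -> legal
(4,4): flips 2 -> legal
(4,5): flips 1 -> legal
(5,1): flips 1 -> legal
(5,2): flips 2 -> legal
(5,3): flips 1 -> legal
(5,5): no bracket -> illegal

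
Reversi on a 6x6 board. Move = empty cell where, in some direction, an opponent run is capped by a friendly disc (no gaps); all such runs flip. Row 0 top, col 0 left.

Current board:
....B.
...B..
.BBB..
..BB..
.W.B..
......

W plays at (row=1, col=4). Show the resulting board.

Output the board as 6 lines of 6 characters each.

Answer: ....B.
...BW.
.BBW..
..WB..
.W.B..
......

Derivation:
Place W at (1,4); scan 8 dirs for brackets.
Dir NW: first cell '.' (not opp) -> no flip
Dir N: opp run (0,4), next=edge -> no flip
Dir NE: first cell '.' (not opp) -> no flip
Dir W: opp run (1,3), next='.' -> no flip
Dir E: first cell '.' (not opp) -> no flip
Dir SW: opp run (2,3) (3,2) capped by W -> flip
Dir S: first cell '.' (not opp) -> no flip
Dir SE: first cell '.' (not opp) -> no flip
All flips: (2,3) (3,2)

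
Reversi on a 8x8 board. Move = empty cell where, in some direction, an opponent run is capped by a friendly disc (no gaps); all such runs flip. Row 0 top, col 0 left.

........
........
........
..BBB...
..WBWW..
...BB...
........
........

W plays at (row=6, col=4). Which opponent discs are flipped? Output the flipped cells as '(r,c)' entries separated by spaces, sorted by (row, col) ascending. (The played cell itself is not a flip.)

Dir NW: opp run (5,3) capped by W -> flip
Dir N: opp run (5,4) capped by W -> flip
Dir NE: first cell '.' (not opp) -> no flip
Dir W: first cell '.' (not opp) -> no flip
Dir E: first cell '.' (not opp) -> no flip
Dir SW: first cell '.' (not opp) -> no flip
Dir S: first cell '.' (not opp) -> no flip
Dir SE: first cell '.' (not opp) -> no flip

Answer: (5,3) (5,4)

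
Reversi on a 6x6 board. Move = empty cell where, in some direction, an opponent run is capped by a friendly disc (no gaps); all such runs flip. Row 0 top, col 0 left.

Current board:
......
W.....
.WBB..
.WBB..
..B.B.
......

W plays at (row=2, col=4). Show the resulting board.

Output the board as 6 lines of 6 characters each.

Answer: ......
W.....
.WWWW.
.WBB..
..B.B.
......

Derivation:
Place W at (2,4); scan 8 dirs for brackets.
Dir NW: first cell '.' (not opp) -> no flip
Dir N: first cell '.' (not opp) -> no flip
Dir NE: first cell '.' (not opp) -> no flip
Dir W: opp run (2,3) (2,2) capped by W -> flip
Dir E: first cell '.' (not opp) -> no flip
Dir SW: opp run (3,3) (4,2), next='.' -> no flip
Dir S: first cell '.' (not opp) -> no flip
Dir SE: first cell '.' (not opp) -> no flip
All flips: (2,2) (2,3)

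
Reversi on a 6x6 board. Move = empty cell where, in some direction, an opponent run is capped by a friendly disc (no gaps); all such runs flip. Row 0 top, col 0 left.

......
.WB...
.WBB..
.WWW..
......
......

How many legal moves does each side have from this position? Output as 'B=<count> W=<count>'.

Answer: B=9 W=5

Derivation:
-- B to move --
(0,0): flips 1 -> legal
(0,1): no bracket -> illegal
(0,2): no bracket -> illegal
(1,0): flips 1 -> legal
(2,0): flips 1 -> legal
(2,4): no bracket -> illegal
(3,0): flips 1 -> legal
(3,4): no bracket -> illegal
(4,0): flips 1 -> legal
(4,1): flips 1 -> legal
(4,2): flips 1 -> legal
(4,3): flips 1 -> legal
(4,4): flips 1 -> legal
B mobility = 9
-- W to move --
(0,1): no bracket -> illegal
(0,2): flips 2 -> legal
(0,3): flips 1 -> legal
(1,3): flips 3 -> legal
(1,4): flips 1 -> legal
(2,4): flips 2 -> legal
(3,4): no bracket -> illegal
W mobility = 5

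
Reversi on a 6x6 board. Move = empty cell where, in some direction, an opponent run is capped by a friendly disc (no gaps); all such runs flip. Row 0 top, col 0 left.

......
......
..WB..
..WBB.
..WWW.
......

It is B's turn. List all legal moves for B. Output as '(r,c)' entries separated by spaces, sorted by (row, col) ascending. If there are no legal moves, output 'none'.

(1,1): flips 1 -> legal
(1,2): no bracket -> illegal
(1,3): no bracket -> illegal
(2,1): flips 1 -> legal
(3,1): flips 1 -> legal
(3,5): no bracket -> illegal
(4,1): flips 1 -> legal
(4,5): no bracket -> illegal
(5,1): flips 1 -> legal
(5,2): flips 1 -> legal
(5,3): flips 1 -> legal
(5,4): flips 1 -> legal
(5,5): flips 1 -> legal

Answer: (1,1) (2,1) (3,1) (4,1) (5,1) (5,2) (5,3) (5,4) (5,5)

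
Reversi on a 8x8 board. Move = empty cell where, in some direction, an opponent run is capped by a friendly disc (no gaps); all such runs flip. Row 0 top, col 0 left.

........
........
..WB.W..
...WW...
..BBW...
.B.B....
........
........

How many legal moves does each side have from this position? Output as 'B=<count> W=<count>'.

Answer: B=5 W=8

Derivation:
-- B to move --
(1,1): no bracket -> illegal
(1,2): no bracket -> illegal
(1,3): no bracket -> illegal
(1,4): no bracket -> illegal
(1,5): no bracket -> illegal
(1,6): flips 2 -> legal
(2,1): flips 1 -> legal
(2,4): flips 1 -> legal
(2,6): no bracket -> illegal
(3,1): no bracket -> illegal
(3,2): no bracket -> illegal
(3,5): flips 1 -> legal
(3,6): no bracket -> illegal
(4,5): flips 2 -> legal
(5,4): no bracket -> illegal
(5,5): no bracket -> illegal
B mobility = 5
-- W to move --
(1,2): flips 1 -> legal
(1,3): flips 1 -> legal
(1,4): no bracket -> illegal
(2,4): flips 1 -> legal
(3,1): no bracket -> illegal
(3,2): no bracket -> illegal
(4,0): no bracket -> illegal
(4,1): flips 2 -> legal
(5,0): no bracket -> illegal
(5,2): flips 1 -> legal
(5,4): no bracket -> illegal
(6,0): flips 2 -> legal
(6,1): no bracket -> illegal
(6,2): flips 1 -> legal
(6,3): flips 2 -> legal
(6,4): no bracket -> illegal
W mobility = 8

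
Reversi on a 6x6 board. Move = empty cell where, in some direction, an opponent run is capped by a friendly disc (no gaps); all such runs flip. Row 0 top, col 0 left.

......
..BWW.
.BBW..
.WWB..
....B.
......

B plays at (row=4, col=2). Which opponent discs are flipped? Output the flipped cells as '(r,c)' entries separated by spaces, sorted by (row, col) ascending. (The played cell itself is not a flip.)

Answer: (3,2)

Derivation:
Dir NW: opp run (3,1), next='.' -> no flip
Dir N: opp run (3,2) capped by B -> flip
Dir NE: first cell 'B' (not opp) -> no flip
Dir W: first cell '.' (not opp) -> no flip
Dir E: first cell '.' (not opp) -> no flip
Dir SW: first cell '.' (not opp) -> no flip
Dir S: first cell '.' (not opp) -> no flip
Dir SE: first cell '.' (not opp) -> no flip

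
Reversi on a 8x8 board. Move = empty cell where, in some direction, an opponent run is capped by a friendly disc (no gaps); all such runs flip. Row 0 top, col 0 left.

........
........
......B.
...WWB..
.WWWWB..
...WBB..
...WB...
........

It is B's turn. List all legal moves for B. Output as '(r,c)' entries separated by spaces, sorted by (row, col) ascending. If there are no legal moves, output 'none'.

(2,2): flips 2 -> legal
(2,3): flips 1 -> legal
(2,4): flips 2 -> legal
(2,5): no bracket -> illegal
(3,0): no bracket -> illegal
(3,1): flips 2 -> legal
(3,2): flips 3 -> legal
(4,0): flips 4 -> legal
(5,0): no bracket -> illegal
(5,1): no bracket -> illegal
(5,2): flips 1 -> legal
(6,2): flips 3 -> legal
(7,2): flips 1 -> legal
(7,3): no bracket -> illegal
(7,4): no bracket -> illegal

Answer: (2,2) (2,3) (2,4) (3,1) (3,2) (4,0) (5,2) (6,2) (7,2)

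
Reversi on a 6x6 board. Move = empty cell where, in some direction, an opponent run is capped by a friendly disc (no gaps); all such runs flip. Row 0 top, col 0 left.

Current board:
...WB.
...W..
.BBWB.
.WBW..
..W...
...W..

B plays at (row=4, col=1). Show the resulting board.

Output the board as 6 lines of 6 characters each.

Place B at (4,1); scan 8 dirs for brackets.
Dir NW: first cell '.' (not opp) -> no flip
Dir N: opp run (3,1) capped by B -> flip
Dir NE: first cell 'B' (not opp) -> no flip
Dir W: first cell '.' (not opp) -> no flip
Dir E: opp run (4,2), next='.' -> no flip
Dir SW: first cell '.' (not opp) -> no flip
Dir S: first cell '.' (not opp) -> no flip
Dir SE: first cell '.' (not opp) -> no flip
All flips: (3,1)

Answer: ...WB.
...W..
.BBWB.
.BBW..
.BW...
...W..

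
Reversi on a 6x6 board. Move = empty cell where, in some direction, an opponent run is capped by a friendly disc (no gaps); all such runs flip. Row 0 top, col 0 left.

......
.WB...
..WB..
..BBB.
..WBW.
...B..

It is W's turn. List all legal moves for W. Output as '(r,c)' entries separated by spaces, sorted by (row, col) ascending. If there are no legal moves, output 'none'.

Answer: (0,2) (1,3) (2,4)

Derivation:
(0,1): no bracket -> illegal
(0,2): flips 1 -> legal
(0,3): no bracket -> illegal
(1,3): flips 1 -> legal
(1,4): no bracket -> illegal
(2,1): no bracket -> illegal
(2,4): flips 3 -> legal
(2,5): no bracket -> illegal
(3,1): no bracket -> illegal
(3,5): no bracket -> illegal
(4,1): no bracket -> illegal
(4,5): no bracket -> illegal
(5,2): no bracket -> illegal
(5,4): no bracket -> illegal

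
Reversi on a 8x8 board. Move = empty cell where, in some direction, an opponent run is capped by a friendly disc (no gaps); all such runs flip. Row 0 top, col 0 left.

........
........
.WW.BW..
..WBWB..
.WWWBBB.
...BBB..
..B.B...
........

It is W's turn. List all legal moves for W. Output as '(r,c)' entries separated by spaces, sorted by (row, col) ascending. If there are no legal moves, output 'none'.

(1,3): no bracket -> illegal
(1,4): flips 1 -> legal
(1,5): flips 2 -> legal
(2,3): flips 2 -> legal
(2,6): no bracket -> illegal
(3,6): flips 1 -> legal
(3,7): no bracket -> illegal
(4,7): flips 3 -> legal
(5,1): no bracket -> illegal
(5,2): no bracket -> illegal
(5,6): flips 1 -> legal
(5,7): no bracket -> illegal
(6,1): no bracket -> illegal
(6,3): flips 1 -> legal
(6,5): flips 4 -> legal
(6,6): flips 3 -> legal
(7,1): no bracket -> illegal
(7,2): no bracket -> illegal
(7,3): no bracket -> illegal
(7,4): flips 3 -> legal
(7,5): flips 2 -> legal

Answer: (1,4) (1,5) (2,3) (3,6) (4,7) (5,6) (6,3) (6,5) (6,6) (7,4) (7,5)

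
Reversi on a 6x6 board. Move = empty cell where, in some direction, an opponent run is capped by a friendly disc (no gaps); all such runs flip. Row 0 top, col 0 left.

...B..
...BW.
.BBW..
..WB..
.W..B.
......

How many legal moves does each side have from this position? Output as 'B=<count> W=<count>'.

-- B to move --
(0,4): no bracket -> illegal
(0,5): no bracket -> illegal
(1,2): no bracket -> illegal
(1,5): flips 1 -> legal
(2,4): flips 1 -> legal
(2,5): flips 1 -> legal
(3,0): no bracket -> illegal
(3,1): flips 1 -> legal
(3,4): no bracket -> illegal
(4,0): no bracket -> illegal
(4,2): flips 1 -> legal
(4,3): flips 1 -> legal
(5,0): no bracket -> illegal
(5,1): no bracket -> illegal
(5,2): no bracket -> illegal
B mobility = 6
-- W to move --
(0,2): no bracket -> illegal
(0,4): no bracket -> illegal
(1,0): flips 1 -> legal
(1,1): no bracket -> illegal
(1,2): flips 2 -> legal
(2,0): flips 2 -> legal
(2,4): no bracket -> illegal
(3,0): no bracket -> illegal
(3,1): no bracket -> illegal
(3,4): flips 1 -> legal
(3,5): no bracket -> illegal
(4,2): no bracket -> illegal
(4,3): flips 1 -> legal
(4,5): no bracket -> illegal
(5,3): no bracket -> illegal
(5,4): no bracket -> illegal
(5,5): no bracket -> illegal
W mobility = 5

Answer: B=6 W=5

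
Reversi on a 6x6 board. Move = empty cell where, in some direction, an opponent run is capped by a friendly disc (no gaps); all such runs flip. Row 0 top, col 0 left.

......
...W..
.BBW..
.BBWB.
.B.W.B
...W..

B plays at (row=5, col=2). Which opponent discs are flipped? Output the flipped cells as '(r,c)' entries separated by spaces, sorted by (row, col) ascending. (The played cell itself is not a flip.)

Dir NW: first cell 'B' (not opp) -> no flip
Dir N: first cell '.' (not opp) -> no flip
Dir NE: opp run (4,3) capped by B -> flip
Dir W: first cell '.' (not opp) -> no flip
Dir E: opp run (5,3), next='.' -> no flip
Dir SW: edge -> no flip
Dir S: edge -> no flip
Dir SE: edge -> no flip

Answer: (4,3)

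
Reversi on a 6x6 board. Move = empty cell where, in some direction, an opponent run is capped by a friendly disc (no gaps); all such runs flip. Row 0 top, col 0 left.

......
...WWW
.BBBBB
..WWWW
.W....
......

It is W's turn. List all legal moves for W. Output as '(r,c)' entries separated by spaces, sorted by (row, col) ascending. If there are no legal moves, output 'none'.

Answer: (1,0) (1,1) (1,2) (3,1)

Derivation:
(1,0): flips 1 -> legal
(1,1): flips 1 -> legal
(1,2): flips 2 -> legal
(2,0): no bracket -> illegal
(3,0): no bracket -> illegal
(3,1): flips 1 -> legal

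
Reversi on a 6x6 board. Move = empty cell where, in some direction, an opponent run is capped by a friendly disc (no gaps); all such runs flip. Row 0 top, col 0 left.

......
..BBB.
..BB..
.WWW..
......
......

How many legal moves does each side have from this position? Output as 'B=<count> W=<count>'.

Answer: B=5 W=5

Derivation:
-- B to move --
(2,0): no bracket -> illegal
(2,1): no bracket -> illegal
(2,4): no bracket -> illegal
(3,0): no bracket -> illegal
(3,4): no bracket -> illegal
(4,0): flips 1 -> legal
(4,1): flips 1 -> legal
(4,2): flips 1 -> legal
(4,3): flips 1 -> legal
(4,4): flips 1 -> legal
B mobility = 5
-- W to move --
(0,1): no bracket -> illegal
(0,2): flips 2 -> legal
(0,3): flips 2 -> legal
(0,4): flips 2 -> legal
(0,5): flips 2 -> legal
(1,1): flips 1 -> legal
(1,5): no bracket -> illegal
(2,1): no bracket -> illegal
(2,4): no bracket -> illegal
(2,5): no bracket -> illegal
(3,4): no bracket -> illegal
W mobility = 5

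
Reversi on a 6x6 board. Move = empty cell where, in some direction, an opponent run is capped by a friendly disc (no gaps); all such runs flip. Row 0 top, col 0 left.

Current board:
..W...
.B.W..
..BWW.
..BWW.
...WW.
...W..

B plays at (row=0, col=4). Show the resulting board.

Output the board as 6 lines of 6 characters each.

Answer: ..W.B.
.B.B..
..BWW.
..BWW.
...WW.
...W..

Derivation:
Place B at (0,4); scan 8 dirs for brackets.
Dir NW: edge -> no flip
Dir N: edge -> no flip
Dir NE: edge -> no flip
Dir W: first cell '.' (not opp) -> no flip
Dir E: first cell '.' (not opp) -> no flip
Dir SW: opp run (1,3) capped by B -> flip
Dir S: first cell '.' (not opp) -> no flip
Dir SE: first cell '.' (not opp) -> no flip
All flips: (1,3)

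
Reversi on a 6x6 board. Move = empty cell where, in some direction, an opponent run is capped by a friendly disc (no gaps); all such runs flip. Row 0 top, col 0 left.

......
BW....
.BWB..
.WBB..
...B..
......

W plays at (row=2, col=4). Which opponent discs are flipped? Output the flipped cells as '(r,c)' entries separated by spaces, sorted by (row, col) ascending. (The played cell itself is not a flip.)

Answer: (2,3)

Derivation:
Dir NW: first cell '.' (not opp) -> no flip
Dir N: first cell '.' (not opp) -> no flip
Dir NE: first cell '.' (not opp) -> no flip
Dir W: opp run (2,3) capped by W -> flip
Dir E: first cell '.' (not opp) -> no flip
Dir SW: opp run (3,3), next='.' -> no flip
Dir S: first cell '.' (not opp) -> no flip
Dir SE: first cell '.' (not opp) -> no flip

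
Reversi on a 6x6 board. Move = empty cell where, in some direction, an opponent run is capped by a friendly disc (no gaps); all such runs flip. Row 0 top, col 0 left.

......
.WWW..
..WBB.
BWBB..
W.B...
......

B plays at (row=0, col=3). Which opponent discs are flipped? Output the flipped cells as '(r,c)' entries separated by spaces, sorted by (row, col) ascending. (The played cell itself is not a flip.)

Answer: (1,3)

Derivation:
Dir NW: edge -> no flip
Dir N: edge -> no flip
Dir NE: edge -> no flip
Dir W: first cell '.' (not opp) -> no flip
Dir E: first cell '.' (not opp) -> no flip
Dir SW: opp run (1,2), next='.' -> no flip
Dir S: opp run (1,3) capped by B -> flip
Dir SE: first cell '.' (not opp) -> no flip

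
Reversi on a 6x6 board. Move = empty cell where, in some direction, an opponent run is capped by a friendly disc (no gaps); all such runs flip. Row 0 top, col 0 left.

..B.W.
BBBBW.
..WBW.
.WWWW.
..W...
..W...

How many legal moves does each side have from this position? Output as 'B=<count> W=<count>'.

Answer: B=10 W=3

Derivation:
-- B to move --
(0,3): no bracket -> illegal
(0,5): flips 1 -> legal
(1,5): flips 1 -> legal
(2,0): no bracket -> illegal
(2,1): flips 1 -> legal
(2,5): flips 1 -> legal
(3,0): no bracket -> illegal
(3,5): flips 1 -> legal
(4,0): flips 2 -> legal
(4,1): flips 1 -> legal
(4,3): flips 1 -> legal
(4,4): flips 2 -> legal
(4,5): flips 1 -> legal
(5,1): no bracket -> illegal
(5,3): no bracket -> illegal
B mobility = 10
-- W to move --
(0,0): flips 1 -> legal
(0,1): flips 2 -> legal
(0,3): flips 2 -> legal
(2,0): no bracket -> illegal
(2,1): no bracket -> illegal
W mobility = 3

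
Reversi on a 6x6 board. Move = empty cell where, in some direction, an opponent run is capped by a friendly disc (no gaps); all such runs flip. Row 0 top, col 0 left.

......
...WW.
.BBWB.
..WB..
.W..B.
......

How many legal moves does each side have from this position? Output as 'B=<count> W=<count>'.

Answer: B=6 W=8

Derivation:
-- B to move --
(0,2): flips 1 -> legal
(0,3): flips 2 -> legal
(0,4): flips 2 -> legal
(0,5): no bracket -> illegal
(1,2): no bracket -> illegal
(1,5): no bracket -> illegal
(2,5): no bracket -> illegal
(3,0): no bracket -> illegal
(3,1): flips 1 -> legal
(3,4): no bracket -> illegal
(4,0): no bracket -> illegal
(4,2): flips 1 -> legal
(4,3): flips 1 -> legal
(5,0): no bracket -> illegal
(5,1): no bracket -> illegal
(5,2): no bracket -> illegal
B mobility = 6
-- W to move --
(1,0): flips 1 -> legal
(1,1): no bracket -> illegal
(1,2): flips 1 -> legal
(1,5): no bracket -> illegal
(2,0): flips 2 -> legal
(2,5): flips 1 -> legal
(3,0): no bracket -> illegal
(3,1): flips 1 -> legal
(3,4): flips 2 -> legal
(3,5): flips 1 -> legal
(4,2): no bracket -> illegal
(4,3): flips 1 -> legal
(4,5): no bracket -> illegal
(5,3): no bracket -> illegal
(5,4): no bracket -> illegal
(5,5): no bracket -> illegal
W mobility = 8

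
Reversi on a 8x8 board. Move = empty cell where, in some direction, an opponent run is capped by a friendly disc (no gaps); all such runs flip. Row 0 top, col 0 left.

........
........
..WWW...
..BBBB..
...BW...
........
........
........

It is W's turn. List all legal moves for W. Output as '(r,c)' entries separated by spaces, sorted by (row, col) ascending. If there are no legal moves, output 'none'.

(2,1): no bracket -> illegal
(2,5): no bracket -> illegal
(2,6): flips 1 -> legal
(3,1): no bracket -> illegal
(3,6): no bracket -> illegal
(4,1): flips 1 -> legal
(4,2): flips 3 -> legal
(4,5): flips 1 -> legal
(4,6): flips 1 -> legal
(5,2): no bracket -> illegal
(5,3): flips 2 -> legal
(5,4): no bracket -> illegal

Answer: (2,6) (4,1) (4,2) (4,5) (4,6) (5,3)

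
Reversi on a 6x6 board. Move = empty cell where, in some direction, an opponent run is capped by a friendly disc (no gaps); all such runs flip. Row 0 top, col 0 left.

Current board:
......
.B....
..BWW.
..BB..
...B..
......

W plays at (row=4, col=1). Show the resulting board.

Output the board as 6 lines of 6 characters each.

Place W at (4,1); scan 8 dirs for brackets.
Dir NW: first cell '.' (not opp) -> no flip
Dir N: first cell '.' (not opp) -> no flip
Dir NE: opp run (3,2) capped by W -> flip
Dir W: first cell '.' (not opp) -> no flip
Dir E: first cell '.' (not opp) -> no flip
Dir SW: first cell '.' (not opp) -> no flip
Dir S: first cell '.' (not opp) -> no flip
Dir SE: first cell '.' (not opp) -> no flip
All flips: (3,2)

Answer: ......
.B....
..BWW.
..WB..
.W.B..
......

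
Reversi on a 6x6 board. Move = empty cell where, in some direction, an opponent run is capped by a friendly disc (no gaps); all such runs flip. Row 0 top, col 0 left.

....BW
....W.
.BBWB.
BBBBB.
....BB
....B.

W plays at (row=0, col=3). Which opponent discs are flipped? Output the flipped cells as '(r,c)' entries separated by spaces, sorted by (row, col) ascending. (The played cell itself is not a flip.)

Dir NW: edge -> no flip
Dir N: edge -> no flip
Dir NE: edge -> no flip
Dir W: first cell '.' (not opp) -> no flip
Dir E: opp run (0,4) capped by W -> flip
Dir SW: first cell '.' (not opp) -> no flip
Dir S: first cell '.' (not opp) -> no flip
Dir SE: first cell 'W' (not opp) -> no flip

Answer: (0,4)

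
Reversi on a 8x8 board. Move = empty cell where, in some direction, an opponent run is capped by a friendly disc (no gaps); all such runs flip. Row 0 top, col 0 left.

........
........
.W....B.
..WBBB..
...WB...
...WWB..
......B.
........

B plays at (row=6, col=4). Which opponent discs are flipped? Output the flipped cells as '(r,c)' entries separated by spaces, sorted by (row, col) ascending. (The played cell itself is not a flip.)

Dir NW: opp run (5,3), next='.' -> no flip
Dir N: opp run (5,4) capped by B -> flip
Dir NE: first cell 'B' (not opp) -> no flip
Dir W: first cell '.' (not opp) -> no flip
Dir E: first cell '.' (not opp) -> no flip
Dir SW: first cell '.' (not opp) -> no flip
Dir S: first cell '.' (not opp) -> no flip
Dir SE: first cell '.' (not opp) -> no flip

Answer: (5,4)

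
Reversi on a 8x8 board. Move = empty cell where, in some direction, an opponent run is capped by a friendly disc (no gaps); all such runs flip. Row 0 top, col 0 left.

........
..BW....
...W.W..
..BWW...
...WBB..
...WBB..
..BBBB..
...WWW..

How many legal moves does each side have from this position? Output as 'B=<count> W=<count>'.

-- B to move --
(0,2): no bracket -> illegal
(0,3): flips 5 -> legal
(0,4): no bracket -> illegal
(1,4): flips 2 -> legal
(1,5): no bracket -> illegal
(1,6): no bracket -> illegal
(2,2): flips 1 -> legal
(2,4): flips 1 -> legal
(2,6): no bracket -> illegal
(3,5): flips 2 -> legal
(3,6): no bracket -> illegal
(4,2): flips 2 -> legal
(5,2): flips 1 -> legal
(6,6): no bracket -> illegal
(7,2): no bracket -> illegal
(7,6): no bracket -> illegal
B mobility = 7
-- W to move --
(0,1): flips 1 -> legal
(0,2): no bracket -> illegal
(0,3): no bracket -> illegal
(1,1): flips 1 -> legal
(2,1): flips 1 -> legal
(2,2): no bracket -> illegal
(3,1): flips 1 -> legal
(3,5): flips 4 -> legal
(3,6): no bracket -> illegal
(4,1): flips 1 -> legal
(4,2): no bracket -> illegal
(4,6): flips 4 -> legal
(5,1): flips 1 -> legal
(5,2): flips 1 -> legal
(5,6): flips 4 -> legal
(6,1): no bracket -> illegal
(6,6): flips 2 -> legal
(7,1): flips 1 -> legal
(7,2): no bracket -> illegal
(7,6): flips 2 -> legal
W mobility = 13

Answer: B=7 W=13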